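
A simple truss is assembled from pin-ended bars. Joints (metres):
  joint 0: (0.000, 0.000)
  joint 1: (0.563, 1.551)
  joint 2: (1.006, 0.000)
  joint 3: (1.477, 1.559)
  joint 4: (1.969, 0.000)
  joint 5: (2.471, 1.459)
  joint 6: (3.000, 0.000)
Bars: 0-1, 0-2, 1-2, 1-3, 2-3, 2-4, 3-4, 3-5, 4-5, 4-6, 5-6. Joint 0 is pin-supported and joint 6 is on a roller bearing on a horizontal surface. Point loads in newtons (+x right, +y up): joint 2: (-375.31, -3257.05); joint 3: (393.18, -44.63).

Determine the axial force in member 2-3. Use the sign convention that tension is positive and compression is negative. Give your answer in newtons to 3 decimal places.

N=7 nodes, M=11 members, R=3 reactions → 2N=14, M+R=14
member 0 (0-1): L=1.6500, (cx,cy)=(0.3412,0.9400)
member 1 (0-2): L=1.0060, (cx,cy)=(1.0000,0.0000)
member 2 (1-2): L=1.6130, (cx,cy)=(0.2746,-0.9615)
member 3 (1-3): L=0.9140, (cx,cy)=(1.0000,0.0088)
member 4 (2-3): L=1.6286, (cx,cy)=(0.2892,0.9573)
member 5 (2-4): L=0.9630, (cx,cy)=(1.0000,0.0000)
member 6 (3-4): L=1.6348, (cx,cy)=(0.3010,-0.9536)
member 7 (3-5): L=0.9990, (cx,cy)=(0.9950,-0.1001)
member 8 (4-5): L=1.5429, (cx,cy)=(0.3254,0.9456)
member 9 (4-6): L=1.0310, (cx,cy)=(1.0000,0.0000)
member 10 (5-6): L=1.5519, (cx,cy)=(0.3409,-0.9401)
solve A·x = −loads:
  F[0-1] = -2109.8007 N (compression)
  F[0-2] = +737.7503 N (tension)
  F[1-2] = +2050.8157 N (tension)
  F[1-3] = -1283.1640 N (compression)
  F[2-3] = +1342.4613 N (tension)
  F[2-4] = +1288.0465 N (tension)
  F[3-4] = -1287.5905 N (compression)
  F[3-5] = -905.0846 N (compression)
  F[4-5] = +1298.5451 N (tension)
  F[4-6] = +478.0553 N (tension)
  F[5-6] = -1402.4836 N (compression)
  Rx@0 = -17.8700 N
  Ry@0 = +1983.1872 N
  Ry@6 = +1318.4928 N

1342.461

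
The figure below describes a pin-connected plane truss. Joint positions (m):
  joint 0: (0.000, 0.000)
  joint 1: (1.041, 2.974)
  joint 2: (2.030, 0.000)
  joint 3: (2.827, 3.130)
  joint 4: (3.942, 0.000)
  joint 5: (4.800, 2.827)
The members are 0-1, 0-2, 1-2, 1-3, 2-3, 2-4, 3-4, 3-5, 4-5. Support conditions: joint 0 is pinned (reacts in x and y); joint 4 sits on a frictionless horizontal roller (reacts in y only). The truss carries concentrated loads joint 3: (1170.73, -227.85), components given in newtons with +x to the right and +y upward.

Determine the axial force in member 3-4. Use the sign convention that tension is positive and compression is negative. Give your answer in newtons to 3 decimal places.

-1160.256

N=6 nodes, M=9 members, R=3 reactions → 2N=12, M+R=12
member 0 (0-1): L=3.1509, (cx,cy)=(0.3304,0.9438)
member 1 (0-2): L=2.0300, (cx,cy)=(1.0000,0.0000)
member 2 (1-2): L=3.1341, (cx,cy)=(0.3156,-0.9489)
member 3 (1-3): L=1.7928, (cx,cy)=(0.9962,0.0870)
member 4 (2-3): L=3.2299, (cx,cy)=(0.2468,0.9691)
member 5 (2-4): L=1.9120, (cx,cy)=(1.0000,0.0000)
member 6 (3-4): L=3.3227, (cx,cy)=(0.3356,-0.9420)
member 7 (3-5): L=1.9961, (cx,cy)=(0.9884,-0.1518)
member 8 (4-5): L=2.9543, (cx,cy)=(0.2904,0.9569)
solve A·x = −loads:
  F[0-1] = +916.5956 N (tension)
  F[0-2] = +867.9063 N (tension)
  F[1-2] = -858.8873 N (compression)
  F[1-3] = +576.0370 N (tension)
  F[2-3] = +841.0103 N (tension)
  F[2-4] = +389.3514 N (tension)
  F[3-4] = -1160.2560 N (compression)
  F[3-5] = -0.0000 N (tension)
  F[4-5] = +0.0000 N (tension)
  Rx@0 = -1170.7300 N
  Ry@0 = -865.1274 N
  Ry@4 = +1092.9774 N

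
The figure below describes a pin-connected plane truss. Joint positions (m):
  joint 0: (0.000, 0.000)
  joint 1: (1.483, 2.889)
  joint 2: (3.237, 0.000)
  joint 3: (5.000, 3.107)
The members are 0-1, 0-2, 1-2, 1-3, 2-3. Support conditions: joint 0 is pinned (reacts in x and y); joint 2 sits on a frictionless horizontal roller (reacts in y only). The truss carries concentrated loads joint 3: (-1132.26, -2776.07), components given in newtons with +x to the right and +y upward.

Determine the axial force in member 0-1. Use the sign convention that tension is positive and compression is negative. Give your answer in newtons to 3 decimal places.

477.917

N=4 nodes, M=5 members, R=3 reactions → 2N=8, M+R=8
member 0 (0-1): L=3.2474, (cx,cy)=(0.4567,0.8896)
member 1 (0-2): L=3.2370, (cx,cy)=(1.0000,0.0000)
member 2 (1-2): L=3.3798, (cx,cy)=(0.5190,-0.8548)
member 3 (1-3): L=3.5237, (cx,cy)=(0.9981,0.0619)
member 4 (2-3): L=3.5723, (cx,cy)=(0.4935,0.8697)
solve A·x = −loads:
  F[0-1] = +477.9168 N (tension)
  F[0-2] = -1350.5117 N (compression)
  F[1-2] = -464.1054 N (compression)
  F[1-3] = +459.9897 N (tension)
  F[2-3] = -3224.5666 N (compression)
  Rx@0 = +1132.2600 N
  Ry@0 = -425.1713 N
  Ry@2 = +3201.2413 N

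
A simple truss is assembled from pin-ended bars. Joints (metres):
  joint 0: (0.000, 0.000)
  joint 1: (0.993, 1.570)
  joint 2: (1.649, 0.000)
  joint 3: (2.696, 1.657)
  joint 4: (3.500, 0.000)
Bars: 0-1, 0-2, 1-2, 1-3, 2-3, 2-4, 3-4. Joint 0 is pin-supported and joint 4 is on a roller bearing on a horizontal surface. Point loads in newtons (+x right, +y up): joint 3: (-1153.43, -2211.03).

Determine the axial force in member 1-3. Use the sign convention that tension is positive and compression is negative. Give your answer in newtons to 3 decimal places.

-1085.284

N=5 nodes, M=7 members, R=3 reactions → 2N=10, M+R=10
member 0 (0-1): L=1.8577, (cx,cy)=(0.5345,0.8451)
member 1 (0-2): L=1.6490, (cx,cy)=(1.0000,0.0000)
member 2 (1-2): L=1.7015, (cx,cy)=(0.3855,-0.9227)
member 3 (1-3): L=1.7052, (cx,cy)=(0.9987,0.0510)
member 4 (2-3): L=1.9601, (cx,cy)=(0.5342,0.8454)
member 5 (2-4): L=1.8510, (cx,cy)=(1.0000,0.0000)
member 6 (3-4): L=1.8418, (cx,cy)=(0.4365,-0.8997)
solve A·x = −loads:
  F[0-1] = -1247.0924 N (compression)
  F[0-2] = -486.8096 N (compression)
  F[1-2] = +1082.2667 N (tension)
  F[1-3] = -1085.2837 N (compression)
  F[2-3] = -1181.2454 N (compression)
  F[2-4] = +561.4211 N (tension)
  F[3-4] = -1286.0704 N (compression)
  Rx@0 = +1153.4300 N
  Ry@0 = +1053.9719 N
  Ry@4 = +1157.0581 N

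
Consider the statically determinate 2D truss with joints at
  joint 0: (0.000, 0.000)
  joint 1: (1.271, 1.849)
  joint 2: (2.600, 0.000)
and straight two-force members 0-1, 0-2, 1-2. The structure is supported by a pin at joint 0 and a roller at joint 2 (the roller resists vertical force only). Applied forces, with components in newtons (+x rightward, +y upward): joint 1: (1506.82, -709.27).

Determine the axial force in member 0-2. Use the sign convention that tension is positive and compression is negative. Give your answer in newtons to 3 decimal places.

N=3 nodes, M=3 members, R=3 reactions → 2N=6, M+R=6
member 0 (0-1): L=2.2437, (cx,cy)=(0.5665,0.8241)
member 1 (0-2): L=2.6000, (cx,cy)=(1.0000,0.0000)
member 2 (1-2): L=2.2771, (cx,cy)=(0.5836,-0.8120)
solve A·x = −loads:
  F[0-1] = +860.3946 N (tension)
  F[0-2] = +1019.4305 N (tension)
  F[1-2] = -1746.6617 N (compression)
  Rx@0 = -1506.8200 N
  Ry@0 = -709.0347 N
  Ry@2 = +1418.3047 N

1019.431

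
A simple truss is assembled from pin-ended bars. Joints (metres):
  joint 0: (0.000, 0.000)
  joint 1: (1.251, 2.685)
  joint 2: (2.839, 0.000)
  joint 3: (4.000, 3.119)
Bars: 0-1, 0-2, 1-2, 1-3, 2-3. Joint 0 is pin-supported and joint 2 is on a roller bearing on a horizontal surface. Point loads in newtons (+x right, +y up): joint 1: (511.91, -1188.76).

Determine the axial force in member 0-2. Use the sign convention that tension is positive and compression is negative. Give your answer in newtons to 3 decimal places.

N=4 nodes, M=5 members, R=3 reactions → 2N=8, M+R=8
member 0 (0-1): L=2.9621, (cx,cy)=(0.4223,0.9064)
member 1 (0-2): L=2.8390, (cx,cy)=(1.0000,0.0000)
member 2 (1-2): L=3.1195, (cx,cy)=(0.5091,-0.8607)
member 3 (1-3): L=2.7830, (cx,cy)=(0.9878,0.1559)
member 4 (2-3): L=3.3281, (cx,cy)=(0.3489,0.9372)
solve A·x = −loads:
  F[0-1] = -199.4540 N (compression)
  F[0-2] = +596.1456 N (tension)
  F[1-2] = -1171.0620 N (compression)
  F[1-3] = +0.0000 N (tension)
  F[2-3] = -0.0000 N (compression)
  Rx@0 = -511.9100 N
  Ry@0 = +180.7934 N
  Ry@2 = +1007.9666 N

596.146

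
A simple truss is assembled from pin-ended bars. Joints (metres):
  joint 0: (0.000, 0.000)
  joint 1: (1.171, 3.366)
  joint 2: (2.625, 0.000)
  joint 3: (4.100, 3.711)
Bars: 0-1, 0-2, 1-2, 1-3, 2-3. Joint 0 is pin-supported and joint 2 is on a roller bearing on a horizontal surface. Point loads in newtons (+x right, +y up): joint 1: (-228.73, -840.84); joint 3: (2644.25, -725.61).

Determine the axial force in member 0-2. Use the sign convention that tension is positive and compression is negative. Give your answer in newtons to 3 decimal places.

1237.251

N=4 nodes, M=5 members, R=3 reactions → 2N=8, M+R=8
member 0 (0-1): L=3.5639, (cx,cy)=(0.3286,0.9445)
member 1 (0-2): L=2.6250, (cx,cy)=(1.0000,0.0000)
member 2 (1-2): L=3.6666, (cx,cy)=(0.3966,-0.9180)
member 3 (1-3): L=2.9492, (cx,cy)=(0.9931,0.1170)
member 4 (2-3): L=3.9934, (cx,cy)=(0.3694,0.9293)
solve A·x = −loads:
  F[0-1] = +3585.9974 N (tension)
  F[0-2] = +1237.2507 N (tension)
  F[1-2] = -4210.5499 N (compression)
  F[1-3] = +3097.9662 N (tension)
  F[2-3] = -1170.7985 N (compression)
  Rx@0 = -2415.5200 N
  Ry@0 = -3386.8952 N
  Ry@2 = +4953.3452 N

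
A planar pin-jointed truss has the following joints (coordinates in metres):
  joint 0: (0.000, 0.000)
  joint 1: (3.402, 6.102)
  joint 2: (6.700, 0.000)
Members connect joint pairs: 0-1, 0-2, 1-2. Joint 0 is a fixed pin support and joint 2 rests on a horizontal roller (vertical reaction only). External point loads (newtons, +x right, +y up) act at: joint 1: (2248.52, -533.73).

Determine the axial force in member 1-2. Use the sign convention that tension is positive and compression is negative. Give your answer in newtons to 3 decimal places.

-2635.855

N=3 nodes, M=3 members, R=3 reactions → 2N=6, M+R=6
member 0 (0-1): L=6.9863, (cx,cy)=(0.4870,0.8734)
member 1 (0-2): L=6.7000, (cx,cy)=(1.0000,0.0000)
member 2 (1-2): L=6.9362, (cx,cy)=(0.4755,-0.8797)
solve A·x = −loads:
  F[0-1] = +2043.7980 N (tension)
  F[0-2] = +1253.2825 N (tension)
  F[1-2] = -2635.8546 N (compression)
  Rx@0 = -2248.5200 N
  Ry@0 = -1785.1086 N
  Ry@2 = +2318.8386 N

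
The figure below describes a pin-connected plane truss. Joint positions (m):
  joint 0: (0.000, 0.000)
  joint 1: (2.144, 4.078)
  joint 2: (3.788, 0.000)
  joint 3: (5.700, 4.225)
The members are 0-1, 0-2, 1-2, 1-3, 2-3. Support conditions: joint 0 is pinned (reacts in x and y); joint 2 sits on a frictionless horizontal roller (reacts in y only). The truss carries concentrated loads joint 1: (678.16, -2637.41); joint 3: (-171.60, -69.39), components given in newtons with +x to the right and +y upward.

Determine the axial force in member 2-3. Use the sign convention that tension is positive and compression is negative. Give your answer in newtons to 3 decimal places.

N=4 nodes, M=5 members, R=3 reactions → 2N=8, M+R=8
member 0 (0-1): L=4.6073, (cx,cy)=(0.4654,0.8851)
member 1 (0-2): L=3.7880, (cx,cy)=(1.0000,0.0000)
member 2 (1-2): L=4.3969, (cx,cy)=(0.3739,-0.9275)
member 3 (1-3): L=3.5590, (cx,cy)=(0.9991,0.0413)
member 4 (2-3): L=4.6375, (cx,cy)=(0.4123,0.9111)
solve A·x = −loads:
  F[0-1] = -645.0330 N (compression)
  F[0-2] = +806.7279 N (tension)
  F[1-2] = -2234.4467 N (compression)
  F[1-3] = -142.9927 N (compression)
  F[2-3] = -69.6820 N (compression)
  Rx@0 = -506.5600 N
  Ry@0 = +570.9350 N
  Ry@2 = +2135.8650 N

-69.682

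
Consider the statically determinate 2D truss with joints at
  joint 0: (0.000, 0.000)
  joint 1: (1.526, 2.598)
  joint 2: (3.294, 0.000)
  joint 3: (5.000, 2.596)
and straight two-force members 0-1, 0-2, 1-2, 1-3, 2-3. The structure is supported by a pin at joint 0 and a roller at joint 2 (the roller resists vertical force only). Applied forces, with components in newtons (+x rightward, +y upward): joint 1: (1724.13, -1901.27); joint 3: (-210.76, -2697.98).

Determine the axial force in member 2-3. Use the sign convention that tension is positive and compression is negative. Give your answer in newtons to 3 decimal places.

-3227.343

N=4 nodes, M=5 members, R=3 reactions → 2N=8, M+R=8
member 0 (0-1): L=3.0130, (cx,cy)=(0.5065,0.8623)
member 1 (0-2): L=3.2940, (cx,cy)=(1.0000,0.0000)
member 2 (1-2): L=3.1425, (cx,cy)=(0.5626,-0.8267)
member 3 (1-3): L=3.4740, (cx,cy)=(1.0000,-0.0006)
member 4 (2-3): L=3.1064, (cx,cy)=(0.5492,0.8357)
solve A·x = −loads:
  F[0-1] = +1821.4640 N (tension)
  F[0-2] = +590.8552 N (tension)
  F[1-2] = -4200.5994 N (compression)
  F[1-3] = +1561.6671 N (tension)
  F[2-3] = -3227.3429 N (compression)
  Rx@0 = -1513.3700 N
  Ry@0 = -1570.5723 N
  Ry@2 = +6169.8223 N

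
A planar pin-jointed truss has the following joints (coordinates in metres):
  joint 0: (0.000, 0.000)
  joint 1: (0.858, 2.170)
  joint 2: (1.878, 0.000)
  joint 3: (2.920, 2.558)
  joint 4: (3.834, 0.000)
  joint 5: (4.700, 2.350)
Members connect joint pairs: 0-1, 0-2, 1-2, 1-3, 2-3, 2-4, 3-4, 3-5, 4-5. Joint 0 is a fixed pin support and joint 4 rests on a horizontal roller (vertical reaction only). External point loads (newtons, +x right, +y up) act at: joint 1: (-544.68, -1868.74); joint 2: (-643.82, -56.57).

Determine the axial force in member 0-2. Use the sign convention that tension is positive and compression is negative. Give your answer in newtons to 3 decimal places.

N=6 nodes, M=9 members, R=3 reactions → 2N=12, M+R=12
member 0 (0-1): L=2.3335, (cx,cy)=(0.3677,0.9299)
member 1 (0-2): L=1.8780, (cx,cy)=(1.0000,0.0000)
member 2 (1-2): L=2.3978, (cx,cy)=(0.4254,-0.9050)
member 3 (1-3): L=2.0982, (cx,cy)=(0.9828,0.1849)
member 4 (2-3): L=2.7621, (cx,cy)=(0.3773,0.9261)
member 5 (2-4): L=1.9560, (cx,cy)=(1.0000,0.0000)
member 6 (3-4): L=2.7164, (cx,cy)=(0.3365,-0.9417)
member 7 (3-5): L=1.7921, (cx,cy)=(0.9932,-0.1161)
member 8 (4-5): L=2.5045, (cx,cy)=(0.3458,0.9383)
solve A·x = −loads:
  F[0-1] = -1922.3492 N (compression)
  F[0-2] = -481.6650 N (compression)
  F[1-2] = -113.2621 N (compression)
  F[1-3] = -115.9741 N (compression)
  F[2-3] = +171.7646 N (tension)
  F[2-4] = +49.1755 N (tension)
  F[3-4] = -146.1486 N (compression)
  F[3-5] = -0.0000 N (compression)
  F[4-5] = +0.0000 N (tension)
  Rx@0 = +1188.5000 N
  Ry@0 = +1787.6830 N
  Ry@4 = +137.6270 N

-481.665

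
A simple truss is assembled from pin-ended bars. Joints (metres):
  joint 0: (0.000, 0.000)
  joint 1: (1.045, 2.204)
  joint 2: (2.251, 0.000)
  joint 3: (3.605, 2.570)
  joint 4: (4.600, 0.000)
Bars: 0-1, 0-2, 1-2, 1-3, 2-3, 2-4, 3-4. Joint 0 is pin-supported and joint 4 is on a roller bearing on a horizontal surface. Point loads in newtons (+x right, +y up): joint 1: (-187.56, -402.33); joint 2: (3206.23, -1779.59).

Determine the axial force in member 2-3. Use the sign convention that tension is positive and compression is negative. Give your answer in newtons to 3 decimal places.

1125.384

N=5 nodes, M=7 members, R=3 reactions → 2N=10, M+R=10
member 0 (0-1): L=2.4392, (cx,cy)=(0.4284,0.9036)
member 1 (0-2): L=2.2510, (cx,cy)=(1.0000,0.0000)
member 2 (1-2): L=2.5124, (cx,cy)=(0.4800,-0.8773)
member 3 (1-3): L=2.5860, (cx,cy)=(0.9899,0.1415)
member 4 (2-3): L=2.9049, (cx,cy)=(0.4661,0.8847)
member 5 (2-4): L=2.3490, (cx,cy)=(1.0000,0.0000)
member 6 (3-4): L=2.7559, (cx,cy)=(0.3610,-0.9325)
solve A·x = −loads:
  F[0-1] = -1449.2901 N (compression)
  F[0-2] = +3639.5765 N (tension)
  F[1-2] = +893.6224 N (tension)
  F[1-3] = -871.0740 N (compression)
  F[2-3] = +1125.3843 N (tension)
  F[2-4] = +337.7470 N (tension)
  F[3-4] = -935.4707 N (compression)
  Rx@0 = -3018.6700 N
  Ry@0 = +1309.5483 N
  Ry@4 = +872.3717 N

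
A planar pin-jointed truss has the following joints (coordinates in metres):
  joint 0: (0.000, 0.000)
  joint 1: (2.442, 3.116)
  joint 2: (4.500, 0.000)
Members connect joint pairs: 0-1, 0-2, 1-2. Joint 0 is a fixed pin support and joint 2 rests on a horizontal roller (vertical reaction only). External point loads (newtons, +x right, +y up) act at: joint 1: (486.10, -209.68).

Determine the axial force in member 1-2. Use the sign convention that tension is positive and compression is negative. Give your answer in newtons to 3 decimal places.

-539.749

N=3 nodes, M=3 members, R=3 reactions → 2N=6, M+R=6
member 0 (0-1): L=3.9589, (cx,cy)=(0.6168,0.7871)
member 1 (0-2): L=4.5000, (cx,cy)=(1.0000,0.0000)
member 2 (1-2): L=3.7343, (cx,cy)=(0.5511,-0.8344)
solve A·x = −loads:
  F[0-1] = +305.8149 N (tension)
  F[0-2] = +297.4613 N (tension)
  F[1-2] = -539.7487 N (compression)
  Rx@0 = -486.1000 N
  Ry@0 = -240.7036 N
  Ry@2 = +450.3836 N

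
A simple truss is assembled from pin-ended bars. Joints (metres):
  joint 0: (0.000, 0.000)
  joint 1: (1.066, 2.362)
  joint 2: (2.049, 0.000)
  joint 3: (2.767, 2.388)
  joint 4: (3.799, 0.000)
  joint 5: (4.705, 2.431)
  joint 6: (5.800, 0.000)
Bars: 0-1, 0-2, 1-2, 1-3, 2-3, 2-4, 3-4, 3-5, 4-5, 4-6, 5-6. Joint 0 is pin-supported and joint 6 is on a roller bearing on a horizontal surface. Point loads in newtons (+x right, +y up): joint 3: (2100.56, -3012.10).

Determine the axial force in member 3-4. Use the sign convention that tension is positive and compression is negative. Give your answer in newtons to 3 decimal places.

N=7 nodes, M=11 members, R=3 reactions → 2N=14, M+R=14
member 0 (0-1): L=2.5914, (cx,cy)=(0.4114,0.9115)
member 1 (0-2): L=2.0490, (cx,cy)=(1.0000,0.0000)
member 2 (1-2): L=2.5584, (cx,cy)=(0.3842,-0.9232)
member 3 (1-3): L=1.7012, (cx,cy)=(0.9999,0.0153)
member 4 (2-3): L=2.4936, (cx,cy)=(0.2879,0.9576)
member 5 (2-4): L=1.7500, (cx,cy)=(1.0000,0.0000)
member 6 (3-4): L=2.6015, (cx,cy)=(0.3967,-0.9179)
member 7 (3-5): L=1.9385, (cx,cy)=(0.9998,0.0222)
member 8 (4-5): L=2.5943, (cx,cy)=(0.3492,0.9370)
member 9 (4-6): L=2.0010, (cx,cy)=(1.0000,0.0000)
member 10 (5-6): L=2.6662, (cx,cy)=(0.4107,-0.9118)
solve A·x = −loads:
  F[0-1] = -779.2541 N (compression)
  F[0-2] = +2421.1134 N (tension)
  F[1-2] = +759.1871 N (tension)
  F[1-3] = -612.3249 N (compression)
  F[2-3] = -731.9076 N (compression)
  F[2-4] = +2923.5563 N (tension)
  F[3-4] = -2553.7616 N (compression)
  F[3-5] = -1910.9465 N (compression)
  F[4-5] = +2501.7286 N (tension)
  F[4-6] = +1036.8180 N (tension)
  F[5-6] = -2524.5626 N (compression)
  Rx@0 = -2100.5600 N
  Ry@0 = +710.2693 N
  Ry@6 = +2301.8307 N

-2553.762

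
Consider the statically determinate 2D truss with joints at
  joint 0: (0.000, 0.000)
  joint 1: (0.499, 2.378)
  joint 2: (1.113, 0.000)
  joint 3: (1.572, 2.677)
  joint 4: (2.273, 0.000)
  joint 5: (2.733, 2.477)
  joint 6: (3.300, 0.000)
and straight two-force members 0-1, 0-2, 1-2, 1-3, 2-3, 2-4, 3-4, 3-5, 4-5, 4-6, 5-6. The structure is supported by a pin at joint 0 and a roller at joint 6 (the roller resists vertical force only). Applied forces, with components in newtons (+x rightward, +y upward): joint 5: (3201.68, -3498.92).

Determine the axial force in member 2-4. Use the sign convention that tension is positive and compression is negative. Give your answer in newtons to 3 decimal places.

N=7 nodes, M=11 members, R=3 reactions → 2N=14, M+R=14
member 0 (0-1): L=2.4298, (cx,cy)=(0.2054,0.9787)
member 1 (0-2): L=1.1130, (cx,cy)=(1.0000,0.0000)
member 2 (1-2): L=2.4560, (cx,cy)=(0.2500,-0.9682)
member 3 (1-3): L=1.1139, (cx,cy)=(0.9633,0.2684)
member 4 (2-3): L=2.7161, (cx,cy)=(0.1690,0.9856)
member 5 (2-4): L=1.1600, (cx,cy)=(1.0000,0.0000)
member 6 (3-4): L=2.7673, (cx,cy)=(0.2533,-0.9674)
member 7 (3-5): L=1.1781, (cx,cy)=(0.9855,-0.1698)
member 8 (4-5): L=2.5194, (cx,cy)=(0.1826,0.9832)
member 9 (4-6): L=1.0270, (cx,cy)=(1.0000,0.0000)
member 10 (5-6): L=2.5411, (cx,cy)=(0.2231,-0.9748)
solve A·x = −loads:
  F[0-1] = +1841.2691 N (tension)
  F[0-2] = +2823.5433 N (tension)
  F[1-2] = -1634.6802 N (compression)
  F[1-3] = +816.7856 N (tension)
  F[2-3] = +1605.8690 N (tension)
  F[2-4] = +2143.4883 N (tension)
  F[3-4] = -2148.1174 N (compression)
  F[3-5] = +1625.9523 N (tension)
  F[4-5] = +2113.5816 N (tension)
  F[4-6] = +1213.4172 N (tension)
  F[5-6] = -5438.0484 N (compression)
  Rx@0 = -3201.6800 N
  Ry@0 = -1802.0223 N
  Ry@6 = +5300.9423 N

2143.488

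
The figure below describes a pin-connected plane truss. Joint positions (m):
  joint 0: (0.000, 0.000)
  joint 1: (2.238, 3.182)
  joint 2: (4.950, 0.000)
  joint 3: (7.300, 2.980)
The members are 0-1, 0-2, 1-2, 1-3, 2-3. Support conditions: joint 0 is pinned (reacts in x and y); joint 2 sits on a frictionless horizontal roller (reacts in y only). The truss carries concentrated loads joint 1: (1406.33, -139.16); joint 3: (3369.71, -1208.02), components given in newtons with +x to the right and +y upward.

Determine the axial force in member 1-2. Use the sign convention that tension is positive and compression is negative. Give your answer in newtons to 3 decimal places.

N=4 nodes, M=5 members, R=3 reactions → 2N=8, M+R=8
member 0 (0-1): L=3.8902, (cx,cy)=(0.5753,0.8179)
member 1 (0-2): L=4.9500, (cx,cy)=(1.0000,0.0000)
member 2 (1-2): L=4.1809, (cx,cy)=(0.6487,-0.7611)
member 3 (1-3): L=5.0660, (cx,cy)=(0.9992,-0.0399)
member 4 (2-3): L=3.7951, (cx,cy)=(0.6192,0.7852)
solve A·x = −loads:
  F[0-1] = +4193.3184 N (tension)
  F[0-2] = +2363.6674 N (tension)
  F[1-2] = -4909.2342 N (compression)
  F[1-3] = +4193.8090 N (tension)
  F[2-3] = -1325.4866 N (compression)
  Rx@0 = -4776.0400 N
  Ry@0 = -3429.9238 N
  Ry@2 = +4777.1038 N

-4909.234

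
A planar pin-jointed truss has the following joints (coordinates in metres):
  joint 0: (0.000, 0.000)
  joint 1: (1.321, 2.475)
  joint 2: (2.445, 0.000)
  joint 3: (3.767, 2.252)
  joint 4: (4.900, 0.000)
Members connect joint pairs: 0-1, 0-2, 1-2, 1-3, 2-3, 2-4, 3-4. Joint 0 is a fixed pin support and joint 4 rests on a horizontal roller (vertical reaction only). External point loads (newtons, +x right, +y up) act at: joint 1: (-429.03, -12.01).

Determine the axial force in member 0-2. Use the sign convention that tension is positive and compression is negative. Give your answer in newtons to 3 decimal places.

-308.685

N=5 nodes, M=7 members, R=3 reactions → 2N=10, M+R=10
member 0 (0-1): L=2.8055, (cx,cy)=(0.4709,0.8822)
member 1 (0-2): L=2.4450, (cx,cy)=(1.0000,0.0000)
member 2 (1-2): L=2.7183, (cx,cy)=(0.4135,-0.9105)
member 3 (1-3): L=2.4561, (cx,cy)=(0.9959,-0.0908)
member 4 (2-3): L=2.6114, (cx,cy)=(0.5063,0.8624)
member 5 (2-4): L=2.4550, (cx,cy)=(1.0000,0.0000)
member 6 (3-4): L=2.5210, (cx,cy)=(0.4494,-0.8933)
solve A·x = −loads:
  F[0-1] = -255.5825 N (compression)
  F[0-2] = -308.6850 N (compression)
  F[1-2] = +212.3306 N (tension)
  F[1-3] = +221.8028 N (tension)
  F[2-3] = -224.1779 N (compression)
  F[2-4] = -107.3966 N (compression)
  F[3-4] = +238.9599 N (tension)
  Rx@0 = +429.0300 N
  Ry@0 = +225.4761 N
  Ry@4 = -213.4661 N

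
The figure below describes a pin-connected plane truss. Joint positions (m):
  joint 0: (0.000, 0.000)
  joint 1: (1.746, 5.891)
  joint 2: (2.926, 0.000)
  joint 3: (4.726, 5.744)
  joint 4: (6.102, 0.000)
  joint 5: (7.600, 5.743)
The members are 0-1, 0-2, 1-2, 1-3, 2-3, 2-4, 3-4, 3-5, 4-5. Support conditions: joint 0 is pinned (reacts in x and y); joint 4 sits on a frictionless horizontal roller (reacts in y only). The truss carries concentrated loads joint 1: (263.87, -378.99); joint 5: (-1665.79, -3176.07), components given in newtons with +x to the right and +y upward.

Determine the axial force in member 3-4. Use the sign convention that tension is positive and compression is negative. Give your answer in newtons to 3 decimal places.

N=6 nodes, M=9 members, R=3 reactions → 2N=12, M+R=12
member 0 (0-1): L=6.1443, (cx,cy)=(0.2842,0.9588)
member 1 (0-2): L=2.9260, (cx,cy)=(1.0000,0.0000)
member 2 (1-2): L=6.0080, (cx,cy)=(0.1964,-0.9805)
member 3 (1-3): L=2.9836, (cx,cy)=(0.9988,-0.0493)
member 4 (2-3): L=6.0194, (cx,cy)=(0.2990,0.9542)
member 5 (2-4): L=3.1760, (cx,cy)=(1.0000,0.0000)
member 6 (3-4): L=5.9065, (cx,cy)=(0.2330,-0.9725)
member 7 (3-5): L=2.8740, (cx,cy)=(1.0000,-0.0003)
member 8 (4-5): L=5.9352, (cx,cy)=(0.2524,0.9676)
solve A·x = −loads:
  F[0-1] = -838.4492 N (compression)
  F[0-2] = -1163.6613 N (compression)
  F[1-2] = +463.1722 N (tension)
  F[1-3] = -593.8188 N (compression)
  F[2-3] = -475.9280 N (compression)
  F[2-4] = -930.3748 N (compression)
  F[3-4] = +437.2153 N (tension)
  F[3-5] = -837.2702 N (compression)
  F[4-5] = -3282.6386 N (compression)
  Rx@0 = +1401.9200 N
  Ry@0 = +803.8842 N
  Ry@4 = +2751.1758 N

437.215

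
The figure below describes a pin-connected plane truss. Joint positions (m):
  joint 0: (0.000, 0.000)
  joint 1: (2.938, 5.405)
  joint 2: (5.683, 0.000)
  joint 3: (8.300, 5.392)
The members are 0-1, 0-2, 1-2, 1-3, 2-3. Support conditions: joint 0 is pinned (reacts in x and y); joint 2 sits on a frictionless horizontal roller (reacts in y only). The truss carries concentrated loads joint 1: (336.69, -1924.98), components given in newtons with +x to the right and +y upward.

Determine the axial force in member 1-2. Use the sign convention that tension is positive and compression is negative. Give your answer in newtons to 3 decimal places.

-1475.313

N=4 nodes, M=5 members, R=3 reactions → 2N=8, M+R=8
member 0 (0-1): L=6.1519, (cx,cy)=(0.4776,0.8786)
member 1 (0-2): L=5.6830, (cx,cy)=(1.0000,0.0000)
member 2 (1-2): L=6.0621, (cx,cy)=(0.4528,-0.8916)
member 3 (1-3): L=5.3620, (cx,cy)=(1.0000,-0.0024)
member 4 (2-3): L=5.9935, (cx,cy)=(0.4366,0.8996)
solve A·x = −loads:
  F[0-1] = -693.8194 N (compression)
  F[0-2] = +668.0415 N (tension)
  F[1-2] = -1475.3130 N (compression)
  F[1-3] = +0.0000 N (tension)
  F[2-3] = -0.0000 N (compression)
  Rx@0 = -336.6900 N
  Ry@0 = +609.5831 N
  Ry@2 = +1315.3969 N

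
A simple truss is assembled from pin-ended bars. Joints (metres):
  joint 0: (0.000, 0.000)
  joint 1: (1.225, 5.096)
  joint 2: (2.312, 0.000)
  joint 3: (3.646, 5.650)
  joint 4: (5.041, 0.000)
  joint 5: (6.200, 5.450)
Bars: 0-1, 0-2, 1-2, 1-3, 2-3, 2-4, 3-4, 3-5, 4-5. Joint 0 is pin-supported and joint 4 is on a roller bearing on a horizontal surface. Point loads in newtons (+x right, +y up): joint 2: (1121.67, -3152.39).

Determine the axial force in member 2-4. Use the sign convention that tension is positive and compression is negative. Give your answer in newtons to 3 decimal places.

N=6 nodes, M=9 members, R=3 reactions → 2N=12, M+R=12
member 0 (0-1): L=5.2412, (cx,cy)=(0.2337,0.9723)
member 1 (0-2): L=2.3120, (cx,cy)=(1.0000,0.0000)
member 2 (1-2): L=5.2106, (cx,cy)=(0.2086,-0.9780)
member 3 (1-3): L=2.4836, (cx,cy)=(0.9748,0.2231)
member 4 (2-3): L=5.8053, (cx,cy)=(0.2298,0.9732)
member 5 (2-4): L=2.7290, (cx,cy)=(1.0000,0.0000)
member 6 (3-4): L=5.8197, (cx,cy)=(0.2397,-0.9708)
member 7 (3-5): L=2.5618, (cx,cy)=(0.9969,-0.0781)
member 8 (4-5): L=5.5719, (cx,cy)=(0.2080,0.9781)
solve A·x = −loads:
  F[0-1] = -1755.1952 N (compression)
  F[0-2] = +1531.9057 N (tension)
  F[1-2] = +1572.2435 N (tension)
  F[1-3] = -757.3053 N (compression)
  F[2-3] = +1659.1354 N (tension)
  F[2-4] = +356.9742 N (tension)
  F[3-4] = -1489.2265 N (compression)
  F[3-5] = -0.0000 N (tension)
  F[4-5] = +0.0000 N (tension)
  Rx@0 = -1121.6700 N
  Ry@0 = +1706.5805 N
  Ry@4 = +1445.8095 N

356.974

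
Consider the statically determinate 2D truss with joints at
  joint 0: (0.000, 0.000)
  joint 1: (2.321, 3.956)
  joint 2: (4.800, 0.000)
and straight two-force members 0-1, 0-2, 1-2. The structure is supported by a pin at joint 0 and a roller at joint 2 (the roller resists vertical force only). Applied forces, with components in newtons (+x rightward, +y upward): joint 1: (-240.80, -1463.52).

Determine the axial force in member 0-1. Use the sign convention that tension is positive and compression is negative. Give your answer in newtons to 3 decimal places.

-1106.428

N=3 nodes, M=3 members, R=3 reactions → 2N=6, M+R=6
member 0 (0-1): L=4.5866, (cx,cy)=(0.5060,0.8625)
member 1 (0-2): L=4.8000, (cx,cy)=(1.0000,0.0000)
member 2 (1-2): L=4.6686, (cx,cy)=(0.5310,-0.8474)
solve A·x = −loads:
  F[0-1] = -1106.4282 N (compression)
  F[0-2] = +319.0952 N (tension)
  F[1-2] = -600.9328 N (compression)
  Rx@0 = +240.8000 N
  Ry@0 = +954.3064 N
  Ry@2 = +509.2136 N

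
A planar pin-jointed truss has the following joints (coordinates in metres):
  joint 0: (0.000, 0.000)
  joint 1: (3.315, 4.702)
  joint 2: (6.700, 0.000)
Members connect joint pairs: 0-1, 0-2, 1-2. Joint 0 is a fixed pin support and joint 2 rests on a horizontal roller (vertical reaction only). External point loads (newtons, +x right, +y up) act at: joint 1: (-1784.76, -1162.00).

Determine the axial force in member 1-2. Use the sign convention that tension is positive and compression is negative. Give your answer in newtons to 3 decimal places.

N=3 nodes, M=3 members, R=3 reactions → 2N=6, M+R=6
member 0 (0-1): L=5.7531, (cx,cy)=(0.5762,0.8173)
member 1 (0-2): L=6.7000, (cx,cy)=(1.0000,0.0000)
member 2 (1-2): L=5.7937, (cx,cy)=(0.5843,-0.8116)
solve A·x = −loads:
  F[0-1] = -2250.8240 N (compression)
  F[0-2] = -487.8077 N (compression)
  F[1-2] = +834.9230 N (tension)
  Rx@0 = +1784.7600 N
  Ry@0 = +1839.5987 N
  Ry@2 = -677.5987 N

834.923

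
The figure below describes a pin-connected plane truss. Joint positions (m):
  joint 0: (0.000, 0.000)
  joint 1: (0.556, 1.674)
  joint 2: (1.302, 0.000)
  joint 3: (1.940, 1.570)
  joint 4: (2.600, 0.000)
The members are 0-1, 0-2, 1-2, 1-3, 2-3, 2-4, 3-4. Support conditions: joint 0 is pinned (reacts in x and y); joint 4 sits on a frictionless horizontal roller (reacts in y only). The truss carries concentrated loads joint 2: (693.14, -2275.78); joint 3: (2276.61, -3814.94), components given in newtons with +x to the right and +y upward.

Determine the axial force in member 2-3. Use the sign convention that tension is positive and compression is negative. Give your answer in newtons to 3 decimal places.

1621.089

N=5 nodes, M=7 members, R=3 reactions → 2N=10, M+R=10
member 0 (0-1): L=1.7639, (cx,cy)=(0.3152,0.9490)
member 1 (0-2): L=1.3020, (cx,cy)=(1.0000,0.0000)
member 2 (1-2): L=1.8327, (cx,cy)=(0.4070,-0.9134)
member 3 (1-3): L=1.3879, (cx,cy)=(0.9972,-0.0749)
member 4 (2-3): L=1.6947, (cx,cy)=(0.3765,0.9264)
member 5 (2-4): L=1.2980, (cx,cy)=(1.0000,0.0000)
member 6 (3-4): L=1.7031, (cx,cy)=(0.3875,-0.9219)
solve A·x = −loads:
  F[0-1] = -769.0279 N (compression)
  F[0-2] = +3212.1531 N (tension)
  F[1-2] = +847.3319 N (tension)
  F[1-3] = -588.9650 N (compression)
  F[2-3] = +1621.0886 N (tension)
  F[2-4] = +2253.6246 N (tension)
  F[3-4] = -5815.3262 N (compression)
  Rx@0 = -2969.7500 N
  Ry@0 = +729.8251 N
  Ry@4 = +5360.8949 N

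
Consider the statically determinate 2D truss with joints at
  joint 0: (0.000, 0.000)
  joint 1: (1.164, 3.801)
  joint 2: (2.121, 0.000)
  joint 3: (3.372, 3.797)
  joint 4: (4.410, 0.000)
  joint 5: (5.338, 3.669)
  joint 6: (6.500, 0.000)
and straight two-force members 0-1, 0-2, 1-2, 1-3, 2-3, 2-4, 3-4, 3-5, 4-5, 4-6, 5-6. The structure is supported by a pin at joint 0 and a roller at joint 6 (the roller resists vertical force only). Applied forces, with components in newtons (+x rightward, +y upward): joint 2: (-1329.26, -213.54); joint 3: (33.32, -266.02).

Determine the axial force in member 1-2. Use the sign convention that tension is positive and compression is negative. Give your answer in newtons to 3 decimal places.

N=7 nodes, M=11 members, R=3 reactions → 2N=14, M+R=14
member 0 (0-1): L=3.9752, (cx,cy)=(0.2928,0.9562)
member 1 (0-2): L=2.1210, (cx,cy)=(1.0000,0.0000)
member 2 (1-2): L=3.9196, (cx,cy)=(0.2442,-0.9697)
member 3 (1-3): L=2.2080, (cx,cy)=(1.0000,-0.0018)
member 4 (2-3): L=3.9978, (cx,cy)=(0.3129,0.9498)
member 5 (2-4): L=2.2890, (cx,cy)=(1.0000,0.0000)
member 6 (3-4): L=3.9363, (cx,cy)=(0.2637,-0.9646)
member 7 (3-5): L=1.9702, (cx,cy)=(0.9979,-0.0650)
member 8 (4-5): L=3.7845, (cx,cy)=(0.2452,0.9695)
member 9 (4-6): L=2.0900, (cx,cy)=(1.0000,0.0000)
member 10 (5-6): L=3.8486, (cx,cy)=(0.3019,-0.9533)
solve A·x = −loads:
  F[0-1] = -263.9837 N (compression)
  F[0-2] = -1218.6422 N (compression)
  F[1-2] = +260.5540 N (tension)
  F[1-3] = -140.9139 N (compression)
  F[2-3] = -41.1976 N (compression)
  F[2-4] = +187.1254 N (tension)
  F[3-4] = -226.8896 N (compression)
  F[3-5] = -127.5646 N (compression)
  F[4-5] = +225.7510 N (tension)
  F[4-6] = +71.9391 N (tension)
  F[5-6] = -238.2664 N (compression)
  Rx@0 = +1295.9400 N
  Ry@0 = +252.4133 N
  Ry@6 = +227.1467 N

260.554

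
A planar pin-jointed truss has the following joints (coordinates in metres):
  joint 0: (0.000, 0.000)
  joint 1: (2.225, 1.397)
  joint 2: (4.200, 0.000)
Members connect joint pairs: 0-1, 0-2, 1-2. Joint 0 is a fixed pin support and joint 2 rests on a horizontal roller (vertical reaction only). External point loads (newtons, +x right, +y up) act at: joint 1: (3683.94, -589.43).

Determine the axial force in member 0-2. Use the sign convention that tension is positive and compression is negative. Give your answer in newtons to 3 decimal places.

2173.781

N=3 nodes, M=3 members, R=3 reactions → 2N=6, M+R=6
member 0 (0-1): L=2.6272, (cx,cy)=(0.8469,0.5317)
member 1 (0-2): L=4.2000, (cx,cy)=(1.0000,0.0000)
member 2 (1-2): L=2.4191, (cx,cy)=(0.8164,-0.5775)
solve A·x = −loads:
  F[0-1] = +1783.1483 N (tension)
  F[0-2] = +2173.7811 N (tension)
  F[1-2] = -2662.6222 N (compression)
  Rx@0 = -3683.9400 N
  Ry@0 = -948.1762 N
  Ry@2 = +1537.6062 N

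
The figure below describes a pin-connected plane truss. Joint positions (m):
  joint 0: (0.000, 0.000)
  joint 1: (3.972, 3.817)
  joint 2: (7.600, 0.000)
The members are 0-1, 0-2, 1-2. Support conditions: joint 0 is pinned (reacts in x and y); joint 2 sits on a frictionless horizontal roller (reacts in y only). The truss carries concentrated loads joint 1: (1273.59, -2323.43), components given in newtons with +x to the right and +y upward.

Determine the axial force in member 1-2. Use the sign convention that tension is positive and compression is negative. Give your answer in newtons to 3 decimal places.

-2557.782

N=3 nodes, M=3 members, R=3 reactions → 2N=6, M+R=6
member 0 (0-1): L=5.5087, (cx,cy)=(0.7210,0.6929)
member 1 (0-2): L=7.6000, (cx,cy)=(1.0000,0.0000)
member 2 (1-2): L=5.2661, (cx,cy)=(0.6889,-0.7248)
solve A·x = −loads:
  F[0-1] = -677.5717 N (compression)
  F[0-2] = +1762.1432 N (tension)
  F[1-2] = -2557.7819 N (compression)
  Rx@0 = -1273.5900 N
  Ry@0 = +469.4883 N
  Ry@2 = +1853.9417 N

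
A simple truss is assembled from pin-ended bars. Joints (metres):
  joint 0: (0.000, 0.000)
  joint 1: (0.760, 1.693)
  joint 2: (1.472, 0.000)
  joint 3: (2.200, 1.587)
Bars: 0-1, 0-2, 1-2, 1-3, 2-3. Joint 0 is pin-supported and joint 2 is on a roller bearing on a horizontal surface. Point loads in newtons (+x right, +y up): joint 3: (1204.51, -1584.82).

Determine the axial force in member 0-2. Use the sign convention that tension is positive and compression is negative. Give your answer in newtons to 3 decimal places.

N=4 nodes, M=5 members, R=3 reactions → 2N=8, M+R=8
member 0 (0-1): L=1.8558, (cx,cy)=(0.4095,0.9123)
member 1 (0-2): L=1.4720, (cx,cy)=(1.0000,0.0000)
member 2 (1-2): L=1.8366, (cx,cy)=(0.3877,-0.9218)
member 3 (1-3): L=1.4439, (cx,cy)=(0.9973,-0.0734)
member 4 (2-3): L=1.7460, (cx,cy)=(0.4170,0.9089)
solve A·x = −loads:
  F[0-1] = +2282.6071 N (tension)
  F[0-2] = +269.7014 N (tension)
  F[1-2] = -2408.2743 N (compression)
  F[1-3] = +1873.4736 N (tension)
  F[2-3] = -1592.2953 N (compression)
  Rx@0 = -1204.5100 N
  Ry@0 = -2082.4092 N
  Ry@2 = +3667.2292 N

269.701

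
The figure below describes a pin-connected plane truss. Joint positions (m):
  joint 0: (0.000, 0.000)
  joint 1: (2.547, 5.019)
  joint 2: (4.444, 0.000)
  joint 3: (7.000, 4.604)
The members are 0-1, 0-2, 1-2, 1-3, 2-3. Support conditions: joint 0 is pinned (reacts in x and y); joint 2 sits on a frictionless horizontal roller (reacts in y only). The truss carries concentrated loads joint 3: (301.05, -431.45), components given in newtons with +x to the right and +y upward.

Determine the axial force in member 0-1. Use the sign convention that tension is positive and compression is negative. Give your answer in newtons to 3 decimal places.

N=4 nodes, M=5 members, R=3 reactions → 2N=8, M+R=8
member 0 (0-1): L=5.6283, (cx,cy)=(0.4525,0.8917)
member 1 (0-2): L=4.4440, (cx,cy)=(1.0000,0.0000)
member 2 (1-2): L=5.3655, (cx,cy)=(0.3536,-0.9354)
member 3 (1-3): L=4.4723, (cx,cy)=(0.9957,-0.0928)
member 4 (2-3): L=5.2659, (cx,cy)=(0.4854,0.8743)
solve A·x = −loads:
  F[0-1] = +628.0269 N (tension)
  F[0-2] = +16.8453 N (tension)
  F[1-2] = -649.9169 N (compression)
  F[1-3] = +516.2119 N (tension)
  F[2-3] = -438.6923 N (compression)
  Rx@0 = -301.0500 N
  Ry@0 = -560.0406 N
  Ry@2 = +991.4906 N

628.027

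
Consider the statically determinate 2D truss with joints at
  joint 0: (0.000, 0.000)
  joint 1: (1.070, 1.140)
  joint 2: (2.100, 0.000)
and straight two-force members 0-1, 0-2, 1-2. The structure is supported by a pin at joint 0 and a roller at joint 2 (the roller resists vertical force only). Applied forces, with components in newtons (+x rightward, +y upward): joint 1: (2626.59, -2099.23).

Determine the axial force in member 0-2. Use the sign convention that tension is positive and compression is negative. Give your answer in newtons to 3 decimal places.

2254.680

N=3 nodes, M=3 members, R=3 reactions → 2N=6, M+R=6
member 0 (0-1): L=1.5635, (cx,cy)=(0.6844,0.7291)
member 1 (0-2): L=2.1000, (cx,cy)=(1.0000,0.0000)
member 2 (1-2): L=1.5364, (cx,cy)=(0.6704,-0.7420)
solve A·x = −loads:
  F[0-1] = +543.4372 N (tension)
  F[0-2] = +2254.6798 N (tension)
  F[1-2] = -3363.1764 N (compression)
  Rx@0 = -2626.5900 N
  Ry@0 = -396.2408 N
  Ry@2 = +2495.4708 N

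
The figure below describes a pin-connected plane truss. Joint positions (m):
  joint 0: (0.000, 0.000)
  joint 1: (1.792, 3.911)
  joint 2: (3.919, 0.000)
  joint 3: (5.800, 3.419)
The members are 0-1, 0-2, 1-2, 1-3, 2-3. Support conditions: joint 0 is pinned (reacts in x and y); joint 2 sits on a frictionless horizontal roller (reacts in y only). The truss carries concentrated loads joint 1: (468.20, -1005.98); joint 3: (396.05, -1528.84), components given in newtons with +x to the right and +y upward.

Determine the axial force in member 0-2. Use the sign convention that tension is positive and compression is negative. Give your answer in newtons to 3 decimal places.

N=4 nodes, M=5 members, R=3 reactions → 2N=8, M+R=8
member 0 (0-1): L=4.3020, (cx,cy)=(0.4166,0.9091)
member 1 (0-2): L=3.9190, (cx,cy)=(1.0000,0.0000)
member 2 (1-2): L=4.4520, (cx,cy)=(0.4778,-0.8785)
member 3 (1-3): L=4.0381, (cx,cy)=(0.9925,-0.1218)
member 4 (2-3): L=3.9023, (cx,cy)=(0.4820,0.8762)
solve A·x = −loads:
  F[0-1] = +1100.6064 N (tension)
  F[0-2] = +405.7917 N (tension)
  F[1-2] = -2446.0394 N (compression)
  F[1-3] = +1167.5913 N (tension)
  F[2-3] = -1582.5722 N (compression)
  Rx@0 = -864.2500 N
  Ry@0 = -1000.5751 N
  Ry@2 = +3535.3951 N

405.792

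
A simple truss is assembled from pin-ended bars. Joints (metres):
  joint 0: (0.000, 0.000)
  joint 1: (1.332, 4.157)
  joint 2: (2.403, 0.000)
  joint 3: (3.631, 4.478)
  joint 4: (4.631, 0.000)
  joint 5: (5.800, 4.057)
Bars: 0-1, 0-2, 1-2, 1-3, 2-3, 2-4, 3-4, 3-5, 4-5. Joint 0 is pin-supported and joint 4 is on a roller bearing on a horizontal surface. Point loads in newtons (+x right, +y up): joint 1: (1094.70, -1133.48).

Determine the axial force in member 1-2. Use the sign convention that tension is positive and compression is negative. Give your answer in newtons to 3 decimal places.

-1449.028

N=6 nodes, M=9 members, R=3 reactions → 2N=12, M+R=12
member 0 (0-1): L=4.3652, (cx,cy)=(0.3051,0.9523)
member 1 (0-2): L=2.4030, (cx,cy)=(1.0000,0.0000)
member 2 (1-2): L=4.2927, (cx,cy)=(0.2495,-0.9684)
member 3 (1-3): L=2.3213, (cx,cy)=(0.9904,0.1383)
member 4 (2-3): L=4.6433, (cx,cy)=(0.2645,0.9644)
member 5 (2-4): L=2.2280, (cx,cy)=(1.0000,0.0000)
member 6 (3-4): L=4.5883, (cx,cy)=(0.2179,-0.9760)
member 7 (3-5): L=2.2095, (cx,cy)=(0.9817,-0.1905)
member 8 (4-5): L=4.2221, (cx,cy)=(0.2769,0.9609)
solve A·x = −loads:
  F[0-1] = +183.9666 N (tension)
  F[0-2] = +1038.5642 N (tension)
  F[1-2] = -1449.0280 N (compression)
  F[1-3] = -683.6132 N (compression)
  F[2-3] = +1455.0113 N (tension)
  F[2-4] = +292.2449 N (tension)
  F[3-4] = -1340.9069 N (compression)
  F[3-5] = -0.0000 N (compression)
  F[4-5] = +0.0000 N (tension)
  Rx@0 = -1094.7000 N
  Ry@0 = -175.1927 N
  Ry@4 = +1308.6727 N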